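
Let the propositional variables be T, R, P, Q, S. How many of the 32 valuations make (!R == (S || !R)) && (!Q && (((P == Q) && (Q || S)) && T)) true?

1

Initial set: {((!R == (S || !R)) && (!Q && (((P == Q) && (Q || S)) && T)))}.
((!R == (S || !R)) && (!Q && (((P == Q) && (Q || S)) && T))): α-rule — add (!R == (S || !R)), (!Q && (((P == Q) && (Q || S)) && T)).
(!Q && (((P == Q) && (Q || S)) && T)): α-rule — add !Q, (((P == Q) && (Q || S)) && T).
(((P == Q) && (Q || S)) && T): α-rule — add ((P == Q) && (Q || S)), T.
((P == Q) && (Q || S)): α-rule — add (P == Q), (Q || S).
(!R == (S || !R)): β-rule — branch into !R, (S || !R)  //  !!R, !(S || !R).
  branch 1 (add !R, (S || !R)):
    (P == Q): β-rule — branch into P, Q  //  !P, !Q.
      branch 1.1 (add P, Q):
        × closes — contains both Q and !Q.
      branch 1.2 (add !P, !Q):
        (Q || S): β-rule — branch into Q  //  S.
          branch 1.2.1 (add Q):
            × closes — contains both Q and !Q.
          branch 1.2.2 (add S):
            (S || !R): β-rule — branch into S  //  !R.
              branch 1.2.2.1 (add S):
                ○ open, literals {P=0, Q=0, R=0, S=1, T=1}.
              branch 1.2.2.2 (add !R):
                ○ open, literals {P=0, Q=0, R=0, S=1, T=1}.
  branch 2 (add !!R, !(S || !R)):
    !(S || !R): α-rule — add !S, !!R.
    (P == Q): β-rule — branch into P, Q  //  !P, !Q.
      branch 2.1 (add P, Q):
        × closes — contains both Q and !Q.
      branch 2.2 (add !P, !Q):
        (Q || S): β-rule — branch into Q  //  S.
          branch 2.2.1 (add Q):
            × closes — contains both Q and !Q.
          branch 2.2.2 (add S):
            × closes — contains both S and !S.
5 branches closed, 2 open.
Each open branch fixes some atoms; the unmentioned ones are free. Counting distinct full assignments: branch {P=0, Q=0, R=0, S=1, T=1} (none free) contributes 1 new; branch {P=0, Q=0, R=0, S=1, T=1} (none free) contributes 0 new. Total: 1.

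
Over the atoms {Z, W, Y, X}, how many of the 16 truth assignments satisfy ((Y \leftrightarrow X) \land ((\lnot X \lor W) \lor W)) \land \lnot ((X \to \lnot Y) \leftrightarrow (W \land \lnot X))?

Initial set: {(((Y \leftrightarrow X) \land ((\lnot X \lor W) \lor W)) \land \lnot ((X \to \lnot Y) \leftrightarrow (W \land \lnot X)))}.
(((Y \leftrightarrow X) \land ((\lnot X \lor W) \lor W)) \land \lnot ((X \to \lnot Y) \leftrightarrow (W \land \lnot X))): α-rule — add ((Y \leftrightarrow X) \land ((\lnot X \lor W) \lor W)), \lnot ((X \to \lnot Y) \leftrightarrow (W \land \lnot X)).
((Y \leftrightarrow X) \land ((\lnot X \lor W) \lor W)): α-rule — add (Y \leftrightarrow X), ((\lnot X \lor W) \lor W).
\lnot ((X \to \lnot Y) \leftrightarrow (W \land \lnot X)): β-rule — branch into (X \to \lnot Y), \lnot (W \land \lnot X)  //  \lnot (X \to \lnot Y), (W \land \lnot X).
  branch 1 (add (X \to \lnot Y), \lnot (W \land \lnot X)):
    (Y \leftrightarrow X): β-rule — branch into Y, X  //  \lnot Y, \lnot X.
      branch 1.1 (add Y, X):
        ((\lnot X \lor W) \lor W): β-rule — branch into (\lnot X \lor W)  //  W.
          branch 1.1.1 (add (\lnot X \lor W)):
            (X \to \lnot Y): β-rule — branch into \lnot X  //  \lnot Y.
              branch 1.1.1.1 (add \lnot X):
                × closes — contains both X and \lnot X.
              branch 1.1.1.2 (add \lnot Y):
                × closes — contains both Y and \lnot Y.
          branch 1.1.2 (add W):
            (X \to \lnot Y): β-rule — branch into \lnot X  //  \lnot Y.
              branch 1.1.2.1 (add \lnot X):
                × closes — contains both X and \lnot X.
              branch 1.1.2.2 (add \lnot Y):
                × closes — contains both Y and \lnot Y.
      branch 1.2 (add \lnot Y, \lnot X):
        ((\lnot X \lor W) \lor W): β-rule — branch into (\lnot X \lor W)  //  W.
          branch 1.2.1 (add (\lnot X \lor W)):
            (X \to \lnot Y): β-rule — branch into \lnot X  //  \lnot Y.
              branch 1.2.1.1 (add \lnot X):
                \lnot (W \land \lnot X): β-rule — branch into \lnot W  //  \lnot \lnot X.
                  branch 1.2.1.1.1 (add \lnot W):
                    (\lnot X \lor W): β-rule — branch into \lnot X  //  W.
                      branch 1.2.1.1.1.1 (add \lnot X):
                        ○ open, literals {W=0, X=0, Y=0}.
                      branch 1.2.1.1.1.2 (add W):
                        × closes — contains both W and \lnot W.
                  branch 1.2.1.1.2 (add \lnot \lnot X):
                    × closes — contains both X and \lnot X.
              branch 1.2.1.2 (add \lnot Y):
                \lnot (W \land \lnot X): β-rule — branch into \lnot W  //  \lnot \lnot X.
                  branch 1.2.1.2.1 (add \lnot W):
                    (\lnot X \lor W): β-rule — branch into \lnot X  //  W.
                      branch 1.2.1.2.1.1 (add \lnot X):
                        ○ open, literals {W=0, X=0, Y=0}.
                      branch 1.2.1.2.1.2 (add W):
                        × closes — contains both W and \lnot W.
                  branch 1.2.1.2.2 (add \lnot \lnot X):
                    × closes — contains both X and \lnot X.
          branch 1.2.2 (add W):
            (X \to \lnot Y): β-rule — branch into \lnot X  //  \lnot Y.
              branch 1.2.2.1 (add \lnot X):
                \lnot (W \land \lnot X): β-rule — branch into \lnot W  //  \lnot \lnot X.
                  branch 1.2.2.1.1 (add \lnot W):
                    × closes — contains both W and \lnot W.
                  branch 1.2.2.1.2 (add \lnot \lnot X):
                    × closes — contains both X and \lnot X.
              branch 1.2.2.2 (add \lnot Y):
                \lnot (W \land \lnot X): β-rule — branch into \lnot W  //  \lnot \lnot X.
                  branch 1.2.2.2.1 (add \lnot W):
                    × closes — contains both W and \lnot W.
                  branch 1.2.2.2.2 (add \lnot \lnot X):
                    × closes — contains both X and \lnot X.
  branch 2 (add \lnot (X \to \lnot Y), (W \land \lnot X)):
    \lnot (X \to \lnot Y): α-rule — add X, \lnot \lnot Y.
    (W \land \lnot X): α-rule — add W, \lnot X.
    × closes — contains both X and \lnot X.
13 branches closed, 2 open.
Each open branch fixes some atoms; the unmentioned ones are free. Counting distinct full assignments: branch {W=0, X=0, Y=0} (Z) contributes 2 new; branch {W=0, X=0, Y=0} (Z) contributes 0 new. Total: 2.

2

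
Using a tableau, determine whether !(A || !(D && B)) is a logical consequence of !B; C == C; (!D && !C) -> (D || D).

No

Initial set: {!B; (C == C); ((!D && !C) -> (D || D)); !!(A || !(D && B))}.
(C == C): β-rule — branch into C, C  //  !C, !C.
  branch 1 (add C, C):
    ((!D && !C) -> (D || D)): β-rule — branch into !(!D && !C)  //  (D || D).
      branch 1.1 (add !(!D && !C)):
        !!(A || !(D && B)): β-rule — branch into A  //  !(D && B).
          branch 1.1.1 (add A):
            !(!D && !C): β-rule — branch into !!D  //  !!C.
              branch 1.1.1.1 (add !!D):
                ○ open, literals {A=true, B=false, C=true, D=true}.
              branch 1.1.1.2 (add !!C):
                ○ open, literals {A=true, B=false, C=true}.
          branch 1.1.2 (add !(D && B)):
            !(!D && !C): β-rule — branch into !!D  //  !!C.
              branch 1.1.2.1 (add !!D):
                !(D && B): β-rule — branch into !D  //  !B.
                  branch 1.1.2.1.1 (add !D):
                    × closes — contains both D and !D.
                  branch 1.1.2.1.2 (add !B):
                    ○ open, literals {B=false, C=true, D=true}.
              branch 1.1.2.2 (add !!C):
                !(D && B): β-rule — branch into !D  //  !B.
                  branch 1.1.2.2.1 (add !D):
                    ○ open, literals {B=false, C=true, D=false}.
                  branch 1.1.2.2.2 (add !B):
                    ○ open, literals {B=false, C=true}.
      branch 1.2 (add (D || D)):
        !!(A || !(D && B)): β-rule — branch into A  //  !(D && B).
          branch 1.2.1 (add A):
            (D || D): β-rule — branch into D  //  D.
              branch 1.2.1.1 (add D):
                ○ open, literals {A=true, B=false, C=true, D=true}.
              branch 1.2.1.2 (add D):
                ○ open, literals {A=true, B=false, C=true, D=true}.
          branch 1.2.2 (add !(D && B)):
            (D || D): β-rule — branch into D  //  D.
              branch 1.2.2.1 (add D):
                !(D && B): β-rule — branch into !D  //  !B.
                  branch 1.2.2.1.1 (add !D):
                    × closes — contains both D and !D.
                  branch 1.2.2.1.2 (add !B):
                    ○ open, literals {B=false, C=true, D=true}.
              branch 1.2.2.2 (add D):
                !(D && B): β-rule — branch into !D  //  !B.
                  branch 1.2.2.2.1 (add !D):
                    × closes — contains both D and !D.
                  branch 1.2.2.2.2 (add !B):
                    ○ open, literals {B=false, C=true, D=true}.
  branch 2 (add !C, !C):
    ((!D && !C) -> (D || D)): β-rule — branch into !(!D && !C)  //  (D || D).
      branch 2.1 (add !(!D && !C)):
        !!(A || !(D && B)): β-rule — branch into A  //  !(D && B).
          branch 2.1.1 (add A):
            !(!D && !C): β-rule — branch into !!D  //  !!C.
              branch 2.1.1.1 (add !!D):
                ○ open, literals {A=true, B=false, C=false, D=true}.
              branch 2.1.1.2 (add !!C):
                × closes — contains both C and !C.
          branch 2.1.2 (add !(D && B)):
            !(!D && !C): β-rule — branch into !!D  //  !!C.
              branch 2.1.2.1 (add !!D):
                !(D && B): β-rule — branch into !D  //  !B.
                  branch 2.1.2.1.1 (add !D):
                    × closes — contains both D and !D.
                  branch 2.1.2.1.2 (add !B):
                    ○ open, literals {B=false, C=false, D=true}.
              branch 2.1.2.2 (add !!C):
                × closes — contains both C and !C.
      branch 2.2 (add (D || D)):
        !!(A || !(D && B)): β-rule — branch into A  //  !(D && B).
          branch 2.2.1 (add A):
            (D || D): β-rule — branch into D  //  D.
              branch 2.2.1.1 (add D):
                ○ open, literals {A=true, B=false, C=false, D=true}.
              branch 2.2.1.2 (add D):
                ○ open, literals {A=true, B=false, C=false, D=true}.
          branch 2.2.2 (add !(D && B)):
            (D || D): β-rule — branch into D  //  D.
              branch 2.2.2.1 (add D):
                !(D && B): β-rule — branch into !D  //  !B.
                  branch 2.2.2.1.1 (add !D):
                    × closes — contains both D and !D.
                  branch 2.2.2.1.2 (add !B):
                    ○ open, literals {B=false, C=false, D=true}.
              branch 2.2.2.2 (add D):
                !(D && B): β-rule — branch into !D  //  !B.
                  branch 2.2.2.2.1 (add !D):
                    × closes — contains both D and !D.
                  branch 2.2.2.2.2 (add !B):
                    ○ open, literals {B=false, C=false, D=true}.
8 branches closed, 15 open.
An open branch gives a countermodel: A=true, B=false, C=true, D=true (unmentioned atoms arbitrary); the premises hold there but the conclusion fails.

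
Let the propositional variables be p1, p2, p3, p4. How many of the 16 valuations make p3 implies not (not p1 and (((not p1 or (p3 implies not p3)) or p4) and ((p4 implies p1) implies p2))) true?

Initial set: {(p3 implies not (not p1 and (((not p1 or (p3 implies not p3)) or p4) and ((p4 implies p1) implies p2))))}.
(p3 implies not (not p1 and (((not p1 or (p3 implies not p3)) or p4) and ((p4 implies p1) implies p2)))): β-rule — branch into not p3  //  not (not p1 and (((not p1 or (p3 implies not p3)) or p4) and ((p4 implies p1) implies p2))).
  branch 1 (add not p3):
    ○ open, literals {p3=0}.
  branch 2 (add not (not p1 and (((not p1 or (p3 implies not p3)) or p4) and ((p4 implies p1) implies p2)))):
    not (not p1 and (((not p1 or (p3 implies not p3)) or p4) and ((p4 implies p1) implies p2))): β-rule — branch into not not p1  //  not (((not p1 or (p3 implies not p3)) or p4) and ((p4 implies p1) implies p2)).
      branch 2.1 (add not not p1):
        ○ open, literals {p1=1}.
      branch 2.2 (add not (((not p1 or (p3 implies not p3)) or p4) and ((p4 implies p1) implies p2))):
        not (((not p1 or (p3 implies not p3)) or p4) and ((p4 implies p1) implies p2)): β-rule — branch into not ((not p1 or (p3 implies not p3)) or p4)  //  not ((p4 implies p1) implies p2).
          branch 2.2.1 (add not ((not p1 or (p3 implies not p3)) or p4)):
            not ((not p1 or (p3 implies not p3)) or p4): α-rule — add not (not p1 or (p3 implies not p3)), not p4.
            not (not p1 or (p3 implies not p3)): α-rule — add not not p1, not (p3 implies not p3).
            not (p3 implies not p3): α-rule — add p3, not not p3.
            ○ open, literals {p1=1, p3=1, p4=0}.
          branch 2.2.2 (add not ((p4 implies p1) implies p2)):
            not ((p4 implies p1) implies p2): α-rule — add (p4 implies p1), not p2.
            (p4 implies p1): β-rule — branch into not p4  //  p1.
              branch 2.2.2.1 (add not p4):
                ○ open, literals {p2=0, p4=0}.
              branch 2.2.2.2 (add p1):
                ○ open, literals {p1=1, p2=0}.
0 branches closed, 5 open.
Each open branch fixes some atoms; the unmentioned ones are free. Counting distinct full assignments: branch {p3=0} (p1, p2, p4) contributes 8 new; branch {p1=1} (p2, p3, p4) contributes 4 new; branch {p1=1, p3=1, p4=0} (p2) contributes 0 new; branch {p2=0, p4=0} (p1, p3) contributes 1 new; branch {p1=1, p2=0} (p3, p4) contributes 0 new. Total: 13.

13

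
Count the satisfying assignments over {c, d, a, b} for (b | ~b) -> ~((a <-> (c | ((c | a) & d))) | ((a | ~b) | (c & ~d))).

1

Initial set: {((b | ~b) -> ~((a <-> (c | ((c | a) & d))) | ((a | ~b) | (c & ~d))))}.
((b | ~b) -> ~((a <-> (c | ((c | a) & d))) | ((a | ~b) | (c & ~d)))): β-rule — branch into ~(b | ~b)  //  ~((a <-> (c | ((c | a) & d))) | ((a | ~b) | (c & ~d))).
  branch 1 (add ~(b | ~b)):
    ~(b | ~b): α-rule — add ~b, ~~b.
    × closes — contains both b and ~b.
  branch 2 (add ~((a <-> (c | ((c | a) & d))) | ((a | ~b) | (c & ~d)))):
    ~((a <-> (c | ((c | a) & d))) | ((a | ~b) | (c & ~d))): α-rule — add ~(a <-> (c | ((c | a) & d))), ~((a | ~b) | (c & ~d)).
    ~((a | ~b) | (c & ~d)): α-rule — add ~(a | ~b), ~(c & ~d).
    ~(a | ~b): α-rule — add ~a, ~~b.
    ~(a <-> (c | ((c | a) & d))): β-rule — branch into a, ~(c | ((c | a) & d))  //  ~a, (c | ((c | a) & d)).
      branch 2.1 (add a, ~(c | ((c | a) & d))):
        × closes — contains both a and ~a.
      branch 2.2 (add ~a, (c | ((c | a) & d))):
        ~(c & ~d): β-rule — branch into ~c  //  ~~d.
          branch 2.2.1 (add ~c):
            (c | ((c | a) & d)): β-rule — branch into c  //  ((c | a) & d).
              branch 2.2.1.1 (add c):
                × closes — contains both c and ~c.
              branch 2.2.1.2 (add ((c | a) & d)):
                ((c | a) & d): α-rule — add (c | a), d.
                (c | a): β-rule — branch into c  //  a.
                  branch 2.2.1.2.1 (add c):
                    × closes — contains both c and ~c.
                  branch 2.2.1.2.2 (add a):
                    × closes — contains both a and ~a.
          branch 2.2.2 (add ~~d):
            (c | ((c | a) & d)): β-rule — branch into c  //  ((c | a) & d).
              branch 2.2.2.1 (add c):
                ○ open, literals {a=false, b=true, c=true, d=true}.
              branch 2.2.2.2 (add ((c | a) & d)):
                ((c | a) & d): α-rule — add (c | a), d.
                (c | a): β-rule — branch into c  //  a.
                  branch 2.2.2.2.1 (add c):
                    ○ open, literals {a=false, b=true, c=true, d=true}.
                  branch 2.2.2.2.2 (add a):
                    × closes — contains both a and ~a.
6 branches closed, 2 open.
Each open branch fixes some atoms; the unmentioned ones are free. Counting distinct full assignments: branch {a=false, b=true, c=true, d=true} (none free) contributes 1 new; branch {a=false, b=true, c=true, d=true} (none free) contributes 0 new. Total: 1.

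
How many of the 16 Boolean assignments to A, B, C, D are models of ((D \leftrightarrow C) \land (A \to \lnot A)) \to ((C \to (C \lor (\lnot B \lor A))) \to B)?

Initial set: {(((D \leftrightarrow C) \land (A \to \lnot A)) \to ((C \to (C \lor (\lnot B \lor A))) \to B))}.
(((D \leftrightarrow C) \land (A \to \lnot A)) \to ((C \to (C \lor (\lnot B \lor A))) \to B)): β-rule — branch into \lnot ((D \leftrightarrow C) \land (A \to \lnot A))  //  ((C \to (C \lor (\lnot B \lor A))) \to B).
  branch 1 (add \lnot ((D \leftrightarrow C) \land (A \to \lnot A))):
    \lnot ((D \leftrightarrow C) \land (A \to \lnot A)): β-rule — branch into \lnot (D \leftrightarrow C)  //  \lnot (A \to \lnot A).
      branch 1.1 (add \lnot (D \leftrightarrow C)):
        \lnot (D \leftrightarrow C): β-rule — branch into D, \lnot C  //  \lnot D, C.
          branch 1.1.1 (add D, \lnot C):
            ○ open, literals {C=0, D=1}.
          branch 1.1.2 (add \lnot D, C):
            ○ open, literals {C=1, D=0}.
      branch 1.2 (add \lnot (A \to \lnot A)):
        \lnot (A \to \lnot A): α-rule — add A, \lnot \lnot A.
        ○ open, literals {A=1}.
  branch 2 (add ((C \to (C \lor (\lnot B \lor A))) \to B)):
    ((C \to (C \lor (\lnot B \lor A))) \to B): β-rule — branch into \lnot (C \to (C \lor (\lnot B \lor A)))  //  B.
      branch 2.1 (add \lnot (C \to (C \lor (\lnot B \lor A)))):
        \lnot (C \to (C \lor (\lnot B \lor A))): α-rule — add C, \lnot (C \lor (\lnot B \lor A)).
        \lnot (C \lor (\lnot B \lor A)): α-rule — add \lnot C, \lnot (\lnot B \lor A).
        × closes — contains both C and \lnot C.
      branch 2.2 (add B):
        ○ open, literals {B=1}.
1 branch closed, 4 open.
Each open branch fixes some atoms; the unmentioned ones are free. Counting distinct full assignments: branch {C=0, D=1} (A, B) contributes 4 new; branch {C=1, D=0} (A, B) contributes 4 new; branch {A=1} (B, C, D) contributes 4 new; branch {B=1} (A, C, D) contributes 2 new. Total: 14.

14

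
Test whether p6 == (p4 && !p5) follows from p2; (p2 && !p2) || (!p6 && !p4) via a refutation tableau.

Yes

Initial set: {T p2; T ((p2 && !p2) || (!p6 && !p4)); F (p6 == (p4 && !p5))}.
T ((p2 && !p2) || (!p6 && !p4)): β-rule — branch into T (p2 && !p2)  //  T (!p6 && !p4).
  branch 1 (add T (p2 && !p2)):
    T (p2 && !p2): α-rule — add T p2, T !p2.
    × closes — contains both p2 and !p2.
  branch 2 (add T (!p6 && !p4)):
    T (!p6 && !p4): α-rule — add T !p6, T !p4.
    F (p6 == (p4 && !p5)): β-rule — branch into T p6, F (p4 && !p5)  //  F p6, T (p4 && !p5).
      branch 2.1 (add T p6, F (p4 && !p5)):
        × closes — contains both p6 and !p6.
      branch 2.2 (add F p6, T (p4 && !p5)):
        T (p4 && !p5): α-rule — add T p4, T !p5.
        × closes — contains both p4 and !p4.
All 3 branches close.
Every branch closed, so the premises entail the conclusion.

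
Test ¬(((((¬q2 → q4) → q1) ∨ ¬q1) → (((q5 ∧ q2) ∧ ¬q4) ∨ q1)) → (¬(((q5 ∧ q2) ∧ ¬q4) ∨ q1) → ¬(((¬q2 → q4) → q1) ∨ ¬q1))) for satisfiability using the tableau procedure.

Initial set: {T ¬(((((¬q2 → q4) → q1) ∨ ¬q1) → (((q5 ∧ q2) ∧ ¬q4) ∨ q1)) → (¬(((q5 ∧ q2) ∧ ¬q4) ∨ q1) → ¬(((¬q2 → q4) → q1) ∨ ¬q1)))}.
T ¬(((((¬q2 → q4) → q1) ∨ ¬q1) → (((q5 ∧ q2) ∧ ¬q4) ∨ q1)) → (¬(((q5 ∧ q2) ∧ ¬q4) ∨ q1) → ¬(((¬q2 → q4) → q1) ∨ ¬q1))): α-rule — add T ((((¬q2 → q4) → q1) ∨ ¬q1) → (((q5 ∧ q2) ∧ ¬q4) ∨ q1)), F (¬(((q5 ∧ q2) ∧ ¬q4) ∨ q1) → ¬(((¬q2 → q4) → q1) ∨ ¬q1)).
F (¬(((q5 ∧ q2) ∧ ¬q4) ∨ q1) → ¬(((¬q2 → q4) → q1) ∨ ¬q1)): α-rule — add T ¬(((q5 ∧ q2) ∧ ¬q4) ∨ q1), F ¬(((¬q2 → q4) → q1) ∨ ¬q1).
T ¬(((q5 ∧ q2) ∧ ¬q4) ∨ q1): α-rule — add F ((q5 ∧ q2) ∧ ¬q4), F q1.
T ((((¬q2 → q4) → q1) ∨ ¬q1) → (((q5 ∧ q2) ∧ ¬q4) ∨ q1)): β-rule — branch into F (((¬q2 → q4) → q1) ∨ ¬q1)  //  T (((q5 ∧ q2) ∧ ¬q4) ∨ q1).
  branch 1 (add F (((¬q2 → q4) → q1) ∨ ¬q1)):
    F (((¬q2 → q4) → q1) ∨ ¬q1): α-rule — add F ((¬q2 → q4) → q1), F ¬q1.
    × closes — contains both q1 and ¬q1.
  branch 2 (add T (((q5 ∧ q2) ∧ ¬q4) ∨ q1)):
    F ¬(((¬q2 → q4) → q1) ∨ ¬q1): β-rule — branch into T ((¬q2 → q4) → q1)  //  T ¬q1.
      branch 2.1 (add T ((¬q2 → q4) → q1)):
        F ((q5 ∧ q2) ∧ ¬q4): β-rule — branch into F (q5 ∧ q2)  //  F ¬q4.
          branch 2.1.1 (add F (q5 ∧ q2)):
            T (((q5 ∧ q2) ∧ ¬q4) ∨ q1): β-rule — branch into T ((q5 ∧ q2) ∧ ¬q4)  //  T q1.
              branch 2.1.1.1 (add T ((q5 ∧ q2) ∧ ¬q4)):
                T ((q5 ∧ q2) ∧ ¬q4): α-rule — add T (q5 ∧ q2), T ¬q4.
                T (q5 ∧ q2): α-rule — add T q5, T q2.
                T ((¬q2 → q4) → q1): β-rule — branch into F (¬q2 → q4)  //  T q1.
                  branch 2.1.1.1.1 (add F (¬q2 → q4)):
                    F (¬q2 → q4): α-rule — add T ¬q2, F q4.
                    × closes — contains both q2 and ¬q2.
                  branch 2.1.1.1.2 (add T q1):
                    × closes — contains both q1 and ¬q1.
              branch 2.1.1.2 (add T q1):
                × closes — contains both q1 and ¬q1.
          branch 2.1.2 (add F ¬q4):
            T (((q5 ∧ q2) ∧ ¬q4) ∨ q1): β-rule — branch into T ((q5 ∧ q2) ∧ ¬q4)  //  T q1.
              branch 2.1.2.1 (add T ((q5 ∧ q2) ∧ ¬q4)):
                T ((q5 ∧ q2) ∧ ¬q4): α-rule — add T (q5 ∧ q2), T ¬q4.
                × closes — contains both q4 and ¬q4.
              branch 2.1.2.2 (add T q1):
                × closes — contains both q1 and ¬q1.
      branch 2.2 (add T ¬q1):
        F ((q5 ∧ q2) ∧ ¬q4): β-rule — branch into F (q5 ∧ q2)  //  F ¬q4.
          branch 2.2.1 (add F (q5 ∧ q2)):
            T (((q5 ∧ q2) ∧ ¬q4) ∨ q1): β-rule — branch into T ((q5 ∧ q2) ∧ ¬q4)  //  T q1.
              branch 2.2.1.1 (add T ((q5 ∧ q2) ∧ ¬q4)):
                T ((q5 ∧ q2) ∧ ¬q4): α-rule — add T (q5 ∧ q2), T ¬q4.
                T (q5 ∧ q2): α-rule — add T q5, T q2.
                F (q5 ∧ q2): β-rule — branch into F q5  //  F q2.
                  branch 2.2.1.1.1 (add F q5):
                    × closes — contains both q5 and ¬q5.
                  branch 2.2.1.1.2 (add F q2):
                    × closes — contains both q2 and ¬q2.
              branch 2.2.1.2 (add T q1):
                × closes — contains both q1 and ¬q1.
          branch 2.2.2 (add F ¬q4):
            T (((q5 ∧ q2) ∧ ¬q4) ∨ q1): β-rule — branch into T ((q5 ∧ q2) ∧ ¬q4)  //  T q1.
              branch 2.2.2.1 (add T ((q5 ∧ q2) ∧ ¬q4)):
                T ((q5 ∧ q2) ∧ ¬q4): α-rule — add T (q5 ∧ q2), T ¬q4.
                × closes — contains both q4 and ¬q4.
              branch 2.2.2.2 (add T q1):
                × closes — contains both q1 and ¬q1.
All 11 branches close.
Every branch closed; the formula is unsatisfiable.

Unsatisfiable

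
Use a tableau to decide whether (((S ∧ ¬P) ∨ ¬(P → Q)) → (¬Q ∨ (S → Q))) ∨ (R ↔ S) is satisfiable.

Satisfiable

Initial set: {((((S ∧ ¬P) ∨ ¬(P → Q)) → (¬Q ∨ (S → Q))) ∨ (R ↔ S))}.
((((S ∧ ¬P) ∨ ¬(P → Q)) → (¬Q ∨ (S → Q))) ∨ (R ↔ S)): β-rule — branch into (((S ∧ ¬P) ∨ ¬(P → Q)) → (¬Q ∨ (S → Q)))  //  (R ↔ S).
  branch 1 (add (((S ∧ ¬P) ∨ ¬(P → Q)) → (¬Q ∨ (S → Q)))):
    (((S ∧ ¬P) ∨ ¬(P → Q)) → (¬Q ∨ (S → Q))): β-rule — branch into ¬((S ∧ ¬P) ∨ ¬(P → Q))  //  (¬Q ∨ (S → Q)).
      branch 1.1 (add ¬((S ∧ ¬P) ∨ ¬(P → Q))):
        ¬((S ∧ ¬P) ∨ ¬(P → Q)): α-rule — add ¬(S ∧ ¬P), ¬¬(P → Q).
        ¬(S ∧ ¬P): β-rule — branch into ¬S  //  ¬¬P.
          branch 1.1.1 (add ¬S):
            ¬¬(P → Q): β-rule — branch into ¬P  //  Q.
              branch 1.1.1.1 (add ¬P):
                ○ open, literals {P=false, S=false}.
              branch 1.1.1.2 (add Q):
                ○ open, literals {Q=true, S=false}.
          branch 1.1.2 (add ¬¬P):
            ¬¬(P → Q): β-rule — branch into ¬P  //  Q.
              branch 1.1.2.1 (add ¬P):
                × closes — contains both P and ¬P.
              branch 1.1.2.2 (add Q):
                ○ open, literals {P=true, Q=true}.
      branch 1.2 (add (¬Q ∨ (S → Q))):
        (¬Q ∨ (S → Q)): β-rule — branch into ¬Q  //  (S → Q).
          branch 1.2.1 (add ¬Q):
            ○ open, literals {Q=false}.
          branch 1.2.2 (add (S → Q)):
            (S → Q): β-rule — branch into ¬S  //  Q.
              branch 1.2.2.1 (add ¬S):
                ○ open, literals {S=false}.
              branch 1.2.2.2 (add Q):
                ○ open, literals {Q=true}.
  branch 2 (add (R ↔ S)):
    (R ↔ S): β-rule — branch into R, S  //  ¬R, ¬S.
      branch 2.1 (add R, S):
        ○ open, literals {R=true, S=true}.
      branch 2.2 (add ¬R, ¬S):
        ○ open, literals {R=false, S=false}.
1 branch closed, 8 open.
An open branch gives a satisfying assignment: P=false, S=false.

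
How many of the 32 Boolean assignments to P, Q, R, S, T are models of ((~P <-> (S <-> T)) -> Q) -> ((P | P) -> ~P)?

Initial set: {(((~P <-> (S <-> T)) -> Q) -> ((P | P) -> ~P))}.
(((~P <-> (S <-> T)) -> Q) -> ((P | P) -> ~P)): β-rule — branch into ~((~P <-> (S <-> T)) -> Q)  //  ((P | P) -> ~P).
  branch 1 (add ~((~P <-> (S <-> T)) -> Q)):
    ~((~P <-> (S <-> T)) -> Q): α-rule — add (~P <-> (S <-> T)), ~Q.
    (~P <-> (S <-> T)): β-rule — branch into ~P, (S <-> T)  //  ~~P, ~(S <-> T).
      branch 1.1 (add ~P, (S <-> T)):
        (S <-> T): β-rule — branch into S, T  //  ~S, ~T.
          branch 1.1.1 (add S, T):
            ○ open, literals {P=0, Q=0, S=1, T=1}.
          branch 1.1.2 (add ~S, ~T):
            ○ open, literals {P=0, Q=0, S=0, T=0}.
      branch 1.2 (add ~~P, ~(S <-> T)):
        ~(S <-> T): β-rule — branch into S, ~T  //  ~S, T.
          branch 1.2.1 (add S, ~T):
            ○ open, literals {P=1, Q=0, S=1, T=0}.
          branch 1.2.2 (add ~S, T):
            ○ open, literals {P=1, Q=0, S=0, T=1}.
  branch 2 (add ((P | P) -> ~P)):
    ((P | P) -> ~P): β-rule — branch into ~(P | P)  //  ~P.
      branch 2.1 (add ~(P | P)):
        ~(P | P): α-rule — add ~P, ~P.
        ○ open, literals {P=0}.
      branch 2.2 (add ~P):
        ○ open, literals {P=0}.
0 branches closed, 6 open.
Each open branch fixes some atoms; the unmentioned ones are free. Counting distinct full assignments: branch {P=0, Q=0, S=1, T=1} (R) contributes 2 new; branch {P=0, Q=0, S=0, T=0} (R) contributes 2 new; branch {P=1, Q=0, S=1, T=0} (R) contributes 2 new; branch {P=1, Q=0, S=0, T=1} (R) contributes 2 new; branch {P=0} (Q, R, S, T) contributes 12 new; branch {P=0} (Q, R, S, T) contributes 0 new. Total: 20.

20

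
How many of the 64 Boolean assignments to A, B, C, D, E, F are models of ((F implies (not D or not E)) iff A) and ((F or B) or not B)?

Initial set: {T (((F implies (not D or not E)) iff A) and ((F or B) or not B))}.
T (((F implies (not D or not E)) iff A) and ((F or B) or not B)): α-rule — add T ((F implies (not D or not E)) iff A), T ((F or B) or not B).
T ((F implies (not D or not E)) iff A): β-rule — branch into T (F implies (not D or not E)), T A  //  F (F implies (not D or not E)), F A.
  branch 1 (add T (F implies (not D or not E)), T A):
    T ((F or B) or not B): β-rule — branch into T (F or B)  //  T not B.
      branch 1.1 (add T (F or B)):
        T (F implies (not D or not E)): β-rule — branch into F F  //  T (not D or not E).
          branch 1.1.1 (add F F):
            T (F or B): β-rule — branch into T F  //  T B.
              branch 1.1.1.1 (add T F):
                × closes — contains both F and not F.
              branch 1.1.1.2 (add T B):
                ○ open, literals {A=T, B=T, F=F}.
          branch 1.1.2 (add T (not D or not E)):
            T (F or B): β-rule — branch into T F  //  T B.
              branch 1.1.2.1 (add T F):
                T (not D or not E): β-rule — branch into T not D  //  T not E.
                  branch 1.1.2.1.1 (add T not D):
                    ○ open, literals {A=T, D=F, F=T}.
                  branch 1.1.2.1.2 (add T not E):
                    ○ open, literals {A=T, E=F, F=T}.
              branch 1.1.2.2 (add T B):
                T (not D or not E): β-rule — branch into T not D  //  T not E.
                  branch 1.1.2.2.1 (add T not D):
                    ○ open, literals {A=T, B=T, D=F}.
                  branch 1.1.2.2.2 (add T not E):
                    ○ open, literals {A=T, B=T, E=F}.
      branch 1.2 (add T not B):
        T (F implies (not D or not E)): β-rule — branch into F F  //  T (not D or not E).
          branch 1.2.1 (add F F):
            ○ open, literals {A=T, B=F, F=F}.
          branch 1.2.2 (add T (not D or not E)):
            T (not D or not E): β-rule — branch into T not D  //  T not E.
              branch 1.2.2.1 (add T not D):
                ○ open, literals {A=T, B=F, D=F}.
              branch 1.2.2.2 (add T not E):
                ○ open, literals {A=T, B=F, E=F}.
  branch 2 (add F (F implies (not D or not E)), F A):
    F (F implies (not D or not E)): α-rule — add T F, F (not D or not E).
    F (not D or not E): α-rule — add F not D, F not E.
    T ((F or B) or not B): β-rule — branch into T (F or B)  //  T not B.
      branch 2.1 (add T (F or B)):
        T (F or B): β-rule — branch into T F  //  T B.
          branch 2.1.1 (add T F):
            ○ open, literals {A=F, D=T, E=T, F=T}.
          branch 2.1.2 (add T B):
            ○ open, literals {A=F, B=T, D=T, E=T, F=T}.
      branch 2.2 (add T not B):
        ○ open, literals {A=F, B=F, D=T, E=T, F=T}.
1 branch closed, 11 open.
Each open branch fixes some atoms; the unmentioned ones are free. Counting distinct full assignments: branch {A=T, B=T, F=F} (C, D, E) contributes 8 new; branch {A=T, D=F, F=T} (B, C, E) contributes 8 new; branch {A=T, E=F, F=T} (B, C, D) contributes 4 new; branch {A=T, B=T, D=F} (C, E, F) contributes 0 new; branch {A=T, B=T, E=F} (C, D, F) contributes 0 new; branch {A=T, B=F, F=F} (C, D, E) contributes 8 new; branch {A=T, B=F, D=F} (C, E, F) contributes 0 new; branch {A=T, B=F, E=F} (C, D, F) contributes 0 new; branch {A=F, D=T, E=T, F=T} (B, C) contributes 4 new; branch {A=F, B=T, D=T, E=T, F=T} (C) contributes 0 new; branch {A=F, B=F, D=T, E=T, F=T} (C) contributes 0 new. Total: 32.

32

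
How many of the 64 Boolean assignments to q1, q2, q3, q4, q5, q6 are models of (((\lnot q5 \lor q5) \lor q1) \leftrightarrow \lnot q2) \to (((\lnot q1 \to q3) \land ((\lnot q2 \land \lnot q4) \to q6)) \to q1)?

Initial set: {T ((((\lnot q5 \lor q5) \lor q1) \leftrightarrow \lnot q2) \to (((\lnot q1 \to q3) \land ((\lnot q2 \land \lnot q4) \to q6)) \to q1))}.
T ((((\lnot q5 \lor q5) \lor q1) \leftrightarrow \lnot q2) \to (((\lnot q1 \to q3) \land ((\lnot q2 \land \lnot q4) \to q6)) \to q1)): β-rule — branch into F (((\lnot q5 \lor q5) \lor q1) \leftrightarrow \lnot q2)  //  T (((\lnot q1 \to q3) \land ((\lnot q2 \land \lnot q4) \to q6)) \to q1).
  branch 1 (add F (((\lnot q5 \lor q5) \lor q1) \leftrightarrow \lnot q2)):
    F (((\lnot q5 \lor q5) \lor q1) \leftrightarrow \lnot q2): β-rule — branch into T ((\lnot q5 \lor q5) \lor q1), F \lnot q2  //  F ((\lnot q5 \lor q5) \lor q1), T \lnot q2.
      branch 1.1 (add T ((\lnot q5 \lor q5) \lor q1), F \lnot q2):
        T ((\lnot q5 \lor q5) \lor q1): β-rule — branch into T (\lnot q5 \lor q5)  //  T q1.
          branch 1.1.1 (add T (\lnot q5 \lor q5)):
            T (\lnot q5 \lor q5): β-rule — branch into T \lnot q5  //  T q5.
              branch 1.1.1.1 (add T \lnot q5):
                ○ open, literals {q2=1, q5=0}.
              branch 1.1.1.2 (add T q5):
                ○ open, literals {q2=1, q5=1}.
          branch 1.1.2 (add T q1):
            ○ open, literals {q1=1, q2=1}.
      branch 1.2 (add F ((\lnot q5 \lor q5) \lor q1), T \lnot q2):
        F ((\lnot q5 \lor q5) \lor q1): α-rule — add F (\lnot q5 \lor q5), F q1.
        F (\lnot q5 \lor q5): α-rule — add F \lnot q5, F q5.
        × closes — contains both q5 and \lnot q5.
  branch 2 (add T (((\lnot q1 \to q3) \land ((\lnot q2 \land \lnot q4) \to q6)) \to q1)):
    T (((\lnot q1 \to q3) \land ((\lnot q2 \land \lnot q4) \to q6)) \to q1): β-rule — branch into F ((\lnot q1 \to q3) \land ((\lnot q2 \land \lnot q4) \to q6))  //  T q1.
      branch 2.1 (add F ((\lnot q1 \to q3) \land ((\lnot q2 \land \lnot q4) \to q6))):
        F ((\lnot q1 \to q3) \land ((\lnot q2 \land \lnot q4) \to q6)): β-rule — branch into F (\lnot q1 \to q3)  //  F ((\lnot q2 \land \lnot q4) \to q6).
          branch 2.1.1 (add F (\lnot q1 \to q3)):
            F (\lnot q1 \to q3): α-rule — add T \lnot q1, F q3.
            ○ open, literals {q1=0, q3=0}.
          branch 2.1.2 (add F ((\lnot q2 \land \lnot q4) \to q6)):
            F ((\lnot q2 \land \lnot q4) \to q6): α-rule — add T (\lnot q2 \land \lnot q4), F q6.
            T (\lnot q2 \land \lnot q4): α-rule — add T \lnot q2, T \lnot q4.
            ○ open, literals {q2=0, q4=0, q6=0}.
      branch 2.2 (add T q1):
        ○ open, literals {q1=1}.
1 branch closed, 6 open.
Each open branch fixes some atoms; the unmentioned ones are free. Counting distinct full assignments: branch {q2=1, q5=0} (q1, q3, q4, q6) contributes 16 new; branch {q2=1, q5=1} (q1, q3, q4, q6) contributes 16 new; branch {q1=1, q2=1} (q3, q4, q5, q6) contributes 0 new; branch {q1=0, q3=0} (q2, q4, q5, q6) contributes 8 new; branch {q2=0, q4=0, q6=0} (q1, q3, q5) contributes 6 new; branch {q1=1} (q2, q3, q4, q5, q6) contributes 12 new. Total: 58.

58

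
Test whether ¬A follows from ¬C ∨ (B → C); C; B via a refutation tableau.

No

Initial set: {T (¬C ∨ (B → C)); T C; T B; F ¬A}.
T (¬C ∨ (B → C)): β-rule — branch into T ¬C  //  T (B → C).
  branch 1 (add T ¬C):
    × closes — contains both C and ¬C.
  branch 2 (add T (B → C)):
    T (B → C): β-rule — branch into F B  //  T C.
      branch 2.1 (add F B):
        × closes — contains both B and ¬B.
      branch 2.2 (add T C):
        ○ open, literals {A=1, B=1, C=1}.
2 branches closed, 1 open.
An open branch gives a countermodel: A=1, B=1, C=1 (unmentioned atoms arbitrary); the premises hold there but the conclusion fails.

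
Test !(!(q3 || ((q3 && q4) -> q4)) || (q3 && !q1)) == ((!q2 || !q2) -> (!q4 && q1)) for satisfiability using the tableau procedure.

Satisfiable

Initial set: {(!(!(q3 || ((q3 && q4) -> q4)) || (q3 && !q1)) == ((!q2 || !q2) -> (!q4 && q1)))}.
(!(!(q3 || ((q3 && q4) -> q4)) || (q3 && !q1)) == ((!q2 || !q2) -> (!q4 && q1))): β-rule — branch into !(!(q3 || ((q3 && q4) -> q4)) || (q3 && !q1)), ((!q2 || !q2) -> (!q4 && q1))  //  !!(!(q3 || ((q3 && q4) -> q4)) || (q3 && !q1)), !((!q2 || !q2) -> (!q4 && q1)).
  branch 1 (add !(!(q3 || ((q3 && q4) -> q4)) || (q3 && !q1)), ((!q2 || !q2) -> (!q4 && q1))):
    !(!(q3 || ((q3 && q4) -> q4)) || (q3 && !q1)): α-rule — add !!(q3 || ((q3 && q4) -> q4)), !(q3 && !q1).
    ((!q2 || !q2) -> (!q4 && q1)): β-rule — branch into !(!q2 || !q2)  //  (!q4 && q1).
      branch 1.1 (add !(!q2 || !q2)):
        !(!q2 || !q2): α-rule — add !!q2, !!q2.
        !!(q3 || ((q3 && q4) -> q4)): β-rule — branch into q3  //  ((q3 && q4) -> q4).
          branch 1.1.1 (add q3):
            !(q3 && !q1): β-rule — branch into !q3  //  !!q1.
              branch 1.1.1.1 (add !q3):
                × closes — contains both q3 and !q3.
              branch 1.1.1.2 (add !!q1):
                ○ open, literals {q1=true, q2=true, q3=true}.
          branch 1.1.2 (add ((q3 && q4) -> q4)):
            !(q3 && !q1): β-rule — branch into !q3  //  !!q1.
              branch 1.1.2.1 (add !q3):
                ((q3 && q4) -> q4): β-rule — branch into !(q3 && q4)  //  q4.
                  branch 1.1.2.1.1 (add !(q3 && q4)):
                    !(q3 && q4): β-rule — branch into !q3  //  !q4.
                      branch 1.1.2.1.1.1 (add !q3):
                        ○ open, literals {q2=true, q3=false}.
                      branch 1.1.2.1.1.2 (add !q4):
                        ○ open, literals {q2=true, q3=false, q4=false}.
                  branch 1.1.2.1.2 (add q4):
                    ○ open, literals {q2=true, q3=false, q4=true}.
              branch 1.1.2.2 (add !!q1):
                ((q3 && q4) -> q4): β-rule — branch into !(q3 && q4)  //  q4.
                  branch 1.1.2.2.1 (add !(q3 && q4)):
                    !(q3 && q4): β-rule — branch into !q3  //  !q4.
                      branch 1.1.2.2.1.1 (add !q3):
                        ○ open, literals {q1=true, q2=true, q3=false}.
                      branch 1.1.2.2.1.2 (add !q4):
                        ○ open, literals {q1=true, q2=true, q4=false}.
                  branch 1.1.2.2.2 (add q4):
                    ○ open, literals {q1=true, q2=true, q4=true}.
      branch 1.2 (add (!q4 && q1)):
        (!q4 && q1): α-rule — add !q4, q1.
        !!(q3 || ((q3 && q4) -> q4)): β-rule — branch into q3  //  ((q3 && q4) -> q4).
          branch 1.2.1 (add q3):
            !(q3 && !q1): β-rule — branch into !q3  //  !!q1.
              branch 1.2.1.1 (add !q3):
                × closes — contains both q3 and !q3.
              branch 1.2.1.2 (add !!q1):
                ○ open, literals {q1=true, q3=true, q4=false}.
          branch 1.2.2 (add ((q3 && q4) -> q4)):
            !(q3 && !q1): β-rule — branch into !q3  //  !!q1.
              branch 1.2.2.1 (add !q3):
                ((q3 && q4) -> q4): β-rule — branch into !(q3 && q4)  //  q4.
                  branch 1.2.2.1.1 (add !(q3 && q4)):
                    !(q3 && q4): β-rule — branch into !q3  //  !q4.
                      branch 1.2.2.1.1.1 (add !q3):
                        ○ open, literals {q1=true, q3=false, q4=false}.
                      branch 1.2.2.1.1.2 (add !q4):
                        ○ open, literals {q1=true, q3=false, q4=false}.
                  branch 1.2.2.1.2 (add q4):
                    × closes — contains both q4 and !q4.
              branch 1.2.2.2 (add !!q1):
                ((q3 && q4) -> q4): β-rule — branch into !(q3 && q4)  //  q4.
                  branch 1.2.2.2.1 (add !(q3 && q4)):
                    !(q3 && q4): β-rule — branch into !q3  //  !q4.
                      branch 1.2.2.2.1.1 (add !q3):
                        ○ open, literals {q1=true, q3=false, q4=false}.
                      branch 1.2.2.2.1.2 (add !q4):
                        ○ open, literals {q1=true, q4=false}.
                  branch 1.2.2.2.2 (add q4):
                    × closes — contains both q4 and !q4.
  branch 2 (add !!(!(q3 || ((q3 && q4) -> q4)) || (q3 && !q1)), !((!q2 || !q2) -> (!q4 && q1))):
    !((!q2 || !q2) -> (!q4 && q1)): α-rule — add (!q2 || !q2), !(!q4 && q1).
    !!(!(q3 || ((q3 && q4) -> q4)) || (q3 && !q1)): β-rule — branch into !(q3 || ((q3 && q4) -> q4))  //  (q3 && !q1).
      branch 2.1 (add !(q3 || ((q3 && q4) -> q4))):
        !(q3 || ((q3 && q4) -> q4)): α-rule — add !q3, !((q3 && q4) -> q4).
        !((q3 && q4) -> q4): α-rule — add (q3 && q4), !q4.
        (q3 && q4): α-rule — add q3, q4.
        × closes — contains both q3 and !q3.
      branch 2.2 (add (q3 && !q1)):
        (q3 && !q1): α-rule — add q3, !q1.
        (!q2 || !q2): β-rule — branch into !q2  //  !q2.
          branch 2.2.1 (add !q2):
            !(!q4 && q1): β-rule — branch into !!q4  //  !q1.
              branch 2.2.1.1 (add !!q4):
                ○ open, literals {q1=false, q2=false, q3=true, q4=true}.
              branch 2.2.1.2 (add !q1):
                ○ open, literals {q1=false, q2=false, q3=true}.
          branch 2.2.2 (add !q2):
            !(!q4 && q1): β-rule — branch into !!q4  //  !q1.
              branch 2.2.2.1 (add !!q4):
                ○ open, literals {q1=false, q2=false, q3=true, q4=true}.
              branch 2.2.2.2 (add !q1):
                ○ open, literals {q1=false, q2=false, q3=true}.
5 branches closed, 16 open.
An open branch gives a satisfying assignment: q1=true, q2=true, q3=true.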